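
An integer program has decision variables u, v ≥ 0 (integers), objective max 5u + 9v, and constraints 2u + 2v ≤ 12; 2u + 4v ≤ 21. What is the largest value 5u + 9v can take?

(u,v)=(2,4) is feasible, giving 46.
(u,v)=(0,5) is feasible, giving 45.
Maximum is 46 at (u,v)=(2,4).

46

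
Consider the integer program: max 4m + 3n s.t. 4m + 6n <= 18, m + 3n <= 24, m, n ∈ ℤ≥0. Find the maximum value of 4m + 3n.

16

(m,n)=(4,0) is feasible, giving 16.
(m,n)=(3,1) is feasible, giving 15.
The best lattice point is (4,0), giving 16.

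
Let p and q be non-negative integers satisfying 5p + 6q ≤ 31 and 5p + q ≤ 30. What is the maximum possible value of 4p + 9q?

(p,q)=(0,5) is feasible, giving 45.
(p,q)=(1,4) is feasible, giving 40.
(p,q)=(0,4) is feasible, giving 36.
Maximum is 45 at (p,q)=(0,5).

45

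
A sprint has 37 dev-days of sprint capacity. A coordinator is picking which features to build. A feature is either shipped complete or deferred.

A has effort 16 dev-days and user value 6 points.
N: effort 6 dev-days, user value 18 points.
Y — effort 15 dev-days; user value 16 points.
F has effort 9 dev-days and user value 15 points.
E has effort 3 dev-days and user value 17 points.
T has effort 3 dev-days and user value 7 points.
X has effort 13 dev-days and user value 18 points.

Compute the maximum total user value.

75

Allowing fractional choices, the relaxed optimum would be about 78.2, but features are indivisible.
N + Y + F + E + T: effort 6 + 15 + 9 + 3 + 3 = 36 ≤ 37, user value 18 + 16 + 15 + 17 + 7 = 73.
N + F + E + T + X: effort 6 + 9 + 3 + 3 + 13 = 34 ≤ 37, user value 18 + 15 + 17 + 7 + 18 = 75.
Best is N, F, E, T, and X with total user value 75.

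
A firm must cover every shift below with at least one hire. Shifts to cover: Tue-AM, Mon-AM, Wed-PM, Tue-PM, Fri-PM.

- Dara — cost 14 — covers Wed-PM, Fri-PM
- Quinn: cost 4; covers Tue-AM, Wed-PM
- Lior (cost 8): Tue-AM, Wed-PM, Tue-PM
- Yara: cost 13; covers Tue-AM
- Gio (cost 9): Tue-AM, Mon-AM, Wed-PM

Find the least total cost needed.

Choose Dara, Lior, and Gio: together they cover Tue-AM, Mon-AM, Wed-PM, Tue-PM, Fri-PM — every shift.
Total cost: 14 + 8 + 9 = 31.

31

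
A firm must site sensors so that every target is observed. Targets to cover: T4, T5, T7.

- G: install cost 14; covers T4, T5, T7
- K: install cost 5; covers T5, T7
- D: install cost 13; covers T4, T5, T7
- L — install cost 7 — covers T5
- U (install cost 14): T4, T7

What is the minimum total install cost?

13

The greedy cost-per-new-target heuristic would pick K and D for 18, but a cheaper cover exists.
D alone covers T4, T5, T7 — every target.
Total install cost: 13.
No cover costs less than 13.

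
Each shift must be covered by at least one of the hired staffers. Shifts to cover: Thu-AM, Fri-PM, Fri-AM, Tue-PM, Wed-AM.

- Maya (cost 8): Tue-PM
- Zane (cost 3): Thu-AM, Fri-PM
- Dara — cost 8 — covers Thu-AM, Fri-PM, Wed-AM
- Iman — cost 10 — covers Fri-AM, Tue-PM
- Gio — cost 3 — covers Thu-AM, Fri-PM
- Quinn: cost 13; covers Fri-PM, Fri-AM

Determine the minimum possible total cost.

The greedy cost-per-new-shift heuristic would pick Zane, Iman, and Dara for 21, but a cheaper cover exists.
Choose Dara and Iman: together they cover Thu-AM, Fri-PM, Fri-AM, Tue-PM, Wed-AM — every shift.
Total cost: 8 + 10 = 18.
No cover costs less than 18.

18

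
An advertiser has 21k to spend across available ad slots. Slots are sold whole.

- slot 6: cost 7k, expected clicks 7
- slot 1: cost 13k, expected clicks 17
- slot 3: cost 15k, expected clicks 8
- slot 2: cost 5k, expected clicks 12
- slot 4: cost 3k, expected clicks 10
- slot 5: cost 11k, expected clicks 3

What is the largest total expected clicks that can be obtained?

Treat it as a binary knapsack problem.
slot 1 + slot 2: cost 13 + 5 = 18 ≤ 21, expected clicks 17 + 12 = 29.
slot 6 + slot 2 + slot 4: cost 7 + 5 + 3 = 15 ≤ 21, expected clicks 7 + 12 + 10 = 29.
slot 1 + slot 2 + slot 4: cost 13 + 5 + 3 = 21 ≤ 21, expected clicks 17 + 12 + 10 = 39.
Best is slot 1, slot 2, and slot 4 with total expected clicks 39.

39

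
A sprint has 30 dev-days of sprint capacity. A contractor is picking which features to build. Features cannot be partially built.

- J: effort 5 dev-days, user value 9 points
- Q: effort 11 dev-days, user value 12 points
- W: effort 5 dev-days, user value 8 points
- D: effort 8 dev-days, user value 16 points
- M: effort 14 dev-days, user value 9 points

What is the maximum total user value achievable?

45

Take J, Q, W, and D: effort 5 + 11 + 5 + 8 = 29 ≤ 30, user value 9 + 12 + 8 + 16 = 45.
No other feasible combination does better.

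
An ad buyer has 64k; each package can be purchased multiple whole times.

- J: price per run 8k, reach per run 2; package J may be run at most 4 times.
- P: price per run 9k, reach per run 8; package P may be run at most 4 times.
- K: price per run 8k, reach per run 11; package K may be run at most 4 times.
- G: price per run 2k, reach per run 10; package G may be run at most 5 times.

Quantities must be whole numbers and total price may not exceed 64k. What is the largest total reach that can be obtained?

110

3×P, 3×K, and 5×G: price 61 ≤ 64, reach 3·8 + 3·11 + 5·10 = 107.
2×P, 4×K, and 5×G: price 60 ≤ 64, reach 2·8 + 4·11 + 5·10 = 110.
Best is 110.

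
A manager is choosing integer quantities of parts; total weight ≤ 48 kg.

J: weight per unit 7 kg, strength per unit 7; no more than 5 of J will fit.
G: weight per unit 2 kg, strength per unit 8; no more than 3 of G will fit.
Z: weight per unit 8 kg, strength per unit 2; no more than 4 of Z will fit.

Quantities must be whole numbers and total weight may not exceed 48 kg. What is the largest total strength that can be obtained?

This is a bounded integer knapsack.
4×J, 3×G, and 1×Z: weight 42 ≤ 48, strength 4·7 + 3·8 + 1·2 = 54.
5×J and 3×G: weight 41 ≤ 48, strength 5·7 + 3·8 = 59.
Best is 59.

59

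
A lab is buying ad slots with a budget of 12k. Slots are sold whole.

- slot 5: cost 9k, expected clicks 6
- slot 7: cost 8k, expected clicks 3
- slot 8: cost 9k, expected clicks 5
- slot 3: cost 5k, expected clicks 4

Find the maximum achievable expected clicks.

6

Take slot 5: cost 9 ≤ 12, expected clicks 6.
No other feasible combination does better.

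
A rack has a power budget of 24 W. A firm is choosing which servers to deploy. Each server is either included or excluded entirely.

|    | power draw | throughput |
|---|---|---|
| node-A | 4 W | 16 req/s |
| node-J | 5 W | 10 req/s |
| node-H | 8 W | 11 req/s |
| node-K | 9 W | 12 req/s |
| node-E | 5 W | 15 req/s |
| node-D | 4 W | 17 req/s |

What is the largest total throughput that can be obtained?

Allowing fractional choices, the relaxed optimum would be about 66.2, but servers are indivisible.
node-A + node-K + node-E + node-D: power draw 4 + 9 + 5 + 4 = 22 ≤ 24, throughput 16 + 12 + 15 + 17 = 60.
node-A + node-H + node-E + node-D: power draw 4 + 8 + 5 + 4 = 21 ≤ 24, throughput 16 + 11 + 15 + 17 = 59.
node-A + node-J + node-E + node-D: power draw 4 + 5 + 5 + 4 = 18 ≤ 24, throughput 16 + 10 + 15 + 17 = 58.
Best is node-A, node-K, node-E, and node-D with total throughput 60.

60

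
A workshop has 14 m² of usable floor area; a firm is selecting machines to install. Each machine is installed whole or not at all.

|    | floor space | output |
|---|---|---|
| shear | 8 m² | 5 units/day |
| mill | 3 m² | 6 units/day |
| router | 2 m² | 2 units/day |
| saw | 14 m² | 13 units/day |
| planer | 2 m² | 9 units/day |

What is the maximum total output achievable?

20

This is a 0-1 knapsack instance.
shear + mill + planer: floor space 8 + 3 + 2 = 13 ≤ 14, output 5 + 6 + 9 = 20.
mill + router + planer: floor space 3 + 2 + 2 = 7 ≤ 14, output 6 + 2 + 9 = 17.
Best is shear, mill, and planer with total output 20.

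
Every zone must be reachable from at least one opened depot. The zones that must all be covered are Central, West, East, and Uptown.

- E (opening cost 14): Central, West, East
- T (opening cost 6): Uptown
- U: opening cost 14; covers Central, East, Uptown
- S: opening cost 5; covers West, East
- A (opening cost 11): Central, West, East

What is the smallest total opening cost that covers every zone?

The greedy cost-per-new-zone heuristic would pick S, T, and A for 22, but a cheaper cover exists.
Choose T and A: together they cover Central, West, East, Uptown — every zone.
Total opening cost: 6 + 11 = 17.
No cover costs less than 17.

17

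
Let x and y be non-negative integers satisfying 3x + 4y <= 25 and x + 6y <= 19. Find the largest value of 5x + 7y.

42

Relaxing integrality, the LP optimum is 42.43 at (x,y) = (5.29, 2.29), which is not an integer point.
(x,y)=(7,1): 3·7+4·1=25≤25, 1·7+6·1=13≤19, objective 42.
(x,y)=(8,0): 3·8+4·0=24≤25, 1·8+6·0=8≤19, objective 40.
No feasible integer point exceeds 42.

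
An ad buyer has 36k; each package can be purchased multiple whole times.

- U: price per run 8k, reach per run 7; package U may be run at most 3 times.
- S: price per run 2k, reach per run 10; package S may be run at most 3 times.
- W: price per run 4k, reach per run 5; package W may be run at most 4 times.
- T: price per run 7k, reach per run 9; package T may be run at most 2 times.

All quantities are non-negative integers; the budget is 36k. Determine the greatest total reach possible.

68

S has the best ratio (10/2); taking only S gives at most 3×10 = 30 (stopped by the supply cap of 3).
Mixing does better — 3×S, 4×W, and 2×T: price 36 ≤ 36, reach 3·10 + 4·5 + 2·9 = 68.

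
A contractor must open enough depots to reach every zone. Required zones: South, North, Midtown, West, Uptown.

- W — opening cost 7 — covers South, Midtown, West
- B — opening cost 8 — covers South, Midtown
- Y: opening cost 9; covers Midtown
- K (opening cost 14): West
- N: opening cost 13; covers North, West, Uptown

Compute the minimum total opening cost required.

This is a weighted set-cover instance.
Choose W and N: together they cover South, North, Midtown, West, Uptown — every zone.
Total opening cost: 7 + 13 = 20.
No cover costs less than 20.

20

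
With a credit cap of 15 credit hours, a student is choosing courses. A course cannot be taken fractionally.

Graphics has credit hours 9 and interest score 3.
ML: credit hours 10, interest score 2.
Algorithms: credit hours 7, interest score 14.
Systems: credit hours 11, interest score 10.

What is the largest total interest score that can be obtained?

14

Allowing fractional choices, the relaxed optimum would be about 21.3, but courses are indivisible.
Systems: credit hours 11 ≤ 15, interest score 10.
Graphics: credit hours 9 ≤ 15, interest score 3.
Algorithms: credit hours 7 ≤ 15, interest score 14.
Best is Algorithms with total interest score 14.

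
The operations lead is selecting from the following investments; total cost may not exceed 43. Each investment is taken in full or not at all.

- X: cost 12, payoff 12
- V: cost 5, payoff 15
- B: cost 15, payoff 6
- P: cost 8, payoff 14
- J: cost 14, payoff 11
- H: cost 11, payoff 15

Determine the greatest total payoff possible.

Take X, V, P, and H: cost 12 + 5 + 8 + 11 = 36 ≤ 43, payoff 12 + 15 + 14 + 15 = 56.
No other feasible combination does better.

56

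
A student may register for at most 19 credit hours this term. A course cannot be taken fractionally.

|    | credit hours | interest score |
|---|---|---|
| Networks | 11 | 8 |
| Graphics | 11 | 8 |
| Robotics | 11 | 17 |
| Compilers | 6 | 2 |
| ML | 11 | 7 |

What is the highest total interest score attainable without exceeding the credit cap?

19

Take Robotics and Compilers: credit hours 11 + 6 = 17 ≤ 19, interest score 17 + 2 = 19.
No other feasible combination does better.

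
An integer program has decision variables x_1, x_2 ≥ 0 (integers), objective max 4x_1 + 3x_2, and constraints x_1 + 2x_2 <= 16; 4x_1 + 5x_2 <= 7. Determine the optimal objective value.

Relaxing integrality, the LP optimum is 7.00 at (x_1,x_2) = (1.75, 0), which is not an integer point.
(x_1,x_2)=(1,0): 1·1+2·0=1≤16, 4·1+5·0=4≤7, objective 4.
(x_1,x_2)=(0,1): 1·0+2·1=2≤16, 4·0+5·1=5≤7, objective 3.
(x_1,x_2)=(0,0): 1·0+2·0=0≤16, 4·0+5·0=0≤7, objective 0.
No feasible integer point exceeds 4.

4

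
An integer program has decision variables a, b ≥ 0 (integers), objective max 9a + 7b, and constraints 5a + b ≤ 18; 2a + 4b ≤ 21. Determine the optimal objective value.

48

(a,b)=(3,3): 5·3+1·3=18≤18, 2·3+4·3=18≤21, objective 48.
(a,b)=(2,4): 5·2+1·4=14≤18, 2·2+4·4=20≤21, objective 46.
(a,b)=(3,2): 5·3+1·2=17≤18, 2·3+4·2=14≤21, objective 41.
The best lattice point is (3,3), giving 48.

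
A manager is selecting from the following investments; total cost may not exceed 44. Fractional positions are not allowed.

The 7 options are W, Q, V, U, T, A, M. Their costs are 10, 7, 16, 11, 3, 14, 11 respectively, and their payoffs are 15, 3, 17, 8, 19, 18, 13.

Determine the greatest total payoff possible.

69

Take W, V, T, and A: cost 10 + 16 + 3 + 14 = 43 ≤ 44, payoff 15 + 17 + 19 + 18 = 69.
No other feasible combination does better.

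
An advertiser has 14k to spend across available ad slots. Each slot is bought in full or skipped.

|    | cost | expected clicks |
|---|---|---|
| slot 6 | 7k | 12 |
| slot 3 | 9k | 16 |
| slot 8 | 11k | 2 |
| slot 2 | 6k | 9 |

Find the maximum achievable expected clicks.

21

Allowing fractional choices, the relaxed optimum would be about 24.6, but ad slots are indivisible.
slot 3: cost 9 ≤ 14, expected clicks 16.
slot 6: cost 7 ≤ 14, expected clicks 12.
slot 6 + slot 2: cost 7 + 6 = 13 ≤ 14, expected clicks 12 + 9 = 21.
Best is slot 6 and slot 2 with total expected clicks 21.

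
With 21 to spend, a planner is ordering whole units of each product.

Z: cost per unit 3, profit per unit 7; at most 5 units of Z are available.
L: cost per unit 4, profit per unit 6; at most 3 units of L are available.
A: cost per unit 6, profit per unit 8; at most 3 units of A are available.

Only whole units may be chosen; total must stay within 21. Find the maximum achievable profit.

Take 5×Z and 1×A: cost 21 ≤ 21, profit 5·7 + 1·8 = 43.
Z has the best ratio (7/3) and is taken to its limit of 5; remaining capacity is filled optimally with the others.

43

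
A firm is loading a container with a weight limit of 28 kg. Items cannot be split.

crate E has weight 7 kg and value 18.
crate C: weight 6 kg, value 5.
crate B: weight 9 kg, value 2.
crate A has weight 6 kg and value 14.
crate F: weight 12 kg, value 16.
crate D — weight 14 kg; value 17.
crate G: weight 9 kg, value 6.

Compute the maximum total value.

49

Take crate E, crate A, and crate D: weight 7 + 6 + 14 = 27 ≤ 28, value 18 + 14 + 17 = 49.
No other feasible combination does better.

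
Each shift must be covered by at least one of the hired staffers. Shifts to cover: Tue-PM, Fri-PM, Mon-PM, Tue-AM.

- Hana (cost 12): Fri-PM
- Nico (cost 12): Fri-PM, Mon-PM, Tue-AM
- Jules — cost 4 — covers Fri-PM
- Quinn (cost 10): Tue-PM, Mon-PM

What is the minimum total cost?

22

Choose Nico and Quinn: together they cover Tue-PM, Fri-PM, Mon-PM, Tue-AM — every shift.
Total cost: 12 + 10 = 22.
No cover costs less than 22.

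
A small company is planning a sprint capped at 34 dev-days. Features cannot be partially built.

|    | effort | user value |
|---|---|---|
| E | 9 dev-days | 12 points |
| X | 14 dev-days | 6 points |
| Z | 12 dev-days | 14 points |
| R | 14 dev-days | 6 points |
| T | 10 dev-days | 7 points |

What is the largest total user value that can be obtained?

33

Take E, Z, and T: effort 9 + 12 + 10 = 31 ≤ 34, user value 12 + 14 + 7 = 33.
No other feasible combination does better.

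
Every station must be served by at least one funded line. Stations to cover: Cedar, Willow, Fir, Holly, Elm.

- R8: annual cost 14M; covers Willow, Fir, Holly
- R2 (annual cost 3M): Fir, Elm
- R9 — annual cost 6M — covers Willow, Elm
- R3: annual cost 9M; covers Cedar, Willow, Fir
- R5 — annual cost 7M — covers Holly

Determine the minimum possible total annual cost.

19

This is a weighted set-cover instance.
Choose R2, R3, and R5: together they cover Cedar, Willow, Fir, Holly, Elm — every station.
Total annual cost: 3 + 9 + 7 = 19.
No cover costs less than 19.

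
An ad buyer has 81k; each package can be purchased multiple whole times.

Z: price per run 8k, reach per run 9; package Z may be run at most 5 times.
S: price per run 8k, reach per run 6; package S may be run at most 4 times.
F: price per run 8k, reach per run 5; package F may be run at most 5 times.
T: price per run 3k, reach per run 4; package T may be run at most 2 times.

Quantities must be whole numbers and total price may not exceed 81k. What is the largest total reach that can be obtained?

77

T has the best ratio (4/3); taking only T gives at most 2×4 = 8 (stopped by the supply cap of 2).
Mixing does better — 5×Z, 4×S, and 2×T: price 78 ≤ 81, reach 5·9 + 4·6 + 2·4 = 77.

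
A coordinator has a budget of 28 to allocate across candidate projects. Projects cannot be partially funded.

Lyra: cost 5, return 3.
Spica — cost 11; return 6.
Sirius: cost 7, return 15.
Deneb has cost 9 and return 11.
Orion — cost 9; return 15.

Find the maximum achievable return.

This is a 0-1 knapsack instance.
Allowing fractional choices, the relaxed optimum would be about 42.8, but projects are indivisible.
Spica + Sirius + Orion: cost 11 + 7 + 9 = 27 ≤ 28, return 6 + 15 + 15 = 36.
Sirius + Deneb + Orion: cost 7 + 9 + 9 = 25 ≤ 28, return 15 + 11 + 15 = 41.
Lyra + Sirius + Orion: cost 5 + 7 + 9 = 21 ≤ 28, return 3 + 15 + 15 = 33.
Best is Sirius, Deneb, and Orion with total return 41.

41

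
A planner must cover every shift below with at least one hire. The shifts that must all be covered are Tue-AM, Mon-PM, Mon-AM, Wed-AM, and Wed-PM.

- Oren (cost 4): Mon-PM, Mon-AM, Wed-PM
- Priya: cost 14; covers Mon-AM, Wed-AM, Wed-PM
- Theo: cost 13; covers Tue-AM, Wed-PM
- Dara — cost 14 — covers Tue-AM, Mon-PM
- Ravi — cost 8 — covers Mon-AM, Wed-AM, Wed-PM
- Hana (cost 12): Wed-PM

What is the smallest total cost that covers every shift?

This is a weighted set-cover instance.
Choose Dara and Ravi: together they cover Tue-AM, Mon-PM, Mon-AM, Wed-AM, Wed-PM — every shift.
Total cost: 14 + 8 = 22.

22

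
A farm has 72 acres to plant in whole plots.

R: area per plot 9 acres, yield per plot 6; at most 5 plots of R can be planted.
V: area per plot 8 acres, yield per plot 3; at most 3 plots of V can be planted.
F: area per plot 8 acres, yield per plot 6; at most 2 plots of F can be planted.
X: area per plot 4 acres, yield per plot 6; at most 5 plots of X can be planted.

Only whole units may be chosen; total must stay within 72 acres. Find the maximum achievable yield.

3×R, 1×V, 2×F, and 5×X: area 71 ≤ 72, yield 3·6 + 1·3 + 2·6 + 5·6 = 63.
4×R, 2×F, and 5×X: area 72 ≤ 72, yield 4·6 + 2·6 + 5·6 = 66.
Best is 66.

66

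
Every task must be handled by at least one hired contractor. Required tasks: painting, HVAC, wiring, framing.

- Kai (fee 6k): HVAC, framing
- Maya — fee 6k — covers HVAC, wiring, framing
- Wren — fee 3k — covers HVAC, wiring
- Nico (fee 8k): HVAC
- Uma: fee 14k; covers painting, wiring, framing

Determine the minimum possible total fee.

This is an integer covering problem.
The greedy cost-per-new-task heuristic would pick Wren, Kai, and Uma for 23, but a cheaper cover exists.
Choose Wren and Uma: together they cover painting, HVAC, wiring, framing — every task.
Total fee: 3 + 14 = 17.
No cover costs less than 17.

17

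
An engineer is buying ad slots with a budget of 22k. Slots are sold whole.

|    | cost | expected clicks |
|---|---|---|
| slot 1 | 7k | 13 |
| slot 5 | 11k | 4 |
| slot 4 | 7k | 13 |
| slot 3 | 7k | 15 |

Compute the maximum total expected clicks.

41

Allowing fractional choices, the relaxed optimum would be about 41.4, but ad slots are indivisible.
slot 1 + slot 4 + slot 3: cost 7 + 7 + 7 = 21 ≤ 22, expected clicks 13 + 13 + 15 = 41.
slot 1 + slot 3: cost 7 + 7 = 14 ≤ 22, expected clicks 13 + 15 = 28.
Best is slot 1, slot 4, and slot 3 with total expected clicks 41.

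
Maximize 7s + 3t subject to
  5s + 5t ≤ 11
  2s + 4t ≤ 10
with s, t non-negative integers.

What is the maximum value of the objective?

Relaxing integrality, the LP optimum is 15.40 at (s,t) = (2.2, 0), which is not an integer point.
(s,t)=(2,0): 5·2+5·0=10≤11, 2·2+4·0=4≤10, objective 14.
(s,t)=(1,1): 5·1+5·1=10≤11, 2·1+4·1=6≤10, objective 10.
(s,t)=(1,0): 5·1+5·0=5≤11, 2·1+4·0=2≤10, objective 7.
The best lattice point is (2,0), giving 14.

14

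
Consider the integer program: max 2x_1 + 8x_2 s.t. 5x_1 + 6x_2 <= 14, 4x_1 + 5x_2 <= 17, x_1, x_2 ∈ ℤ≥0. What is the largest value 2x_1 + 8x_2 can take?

Relaxing integrality, the LP optimum is 18.67 at (x_1,x_2) = (0, 2.33), which is not an integer point.
(x_1,x_2)=(0,2): 5·0+6·2=12≤14, 4·0+5·2=10≤17, objective 16.
(x_1,x_2)=(1,1): 5·1+6·1=11≤14, 4·1+5·1=9≤17, objective 10.
(x_1,x_2)=(0,1): 5·0+6·1=6≤14, 4·0+5·1=5≤17, objective 8.
Maximum is 16 at (x_1,x_2)=(0,2).

16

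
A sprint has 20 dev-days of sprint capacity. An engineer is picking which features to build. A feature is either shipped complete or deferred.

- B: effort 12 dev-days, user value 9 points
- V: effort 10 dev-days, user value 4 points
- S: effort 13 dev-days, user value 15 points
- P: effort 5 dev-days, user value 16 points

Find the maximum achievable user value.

B + P: effort 12 + 5 = 17 ≤ 20, user value 9 + 16 = 25.
V + P: effort 10 + 5 = 15 ≤ 20, user value 4 + 16 = 20.
S + P: effort 13 + 5 = 18 ≤ 20, user value 15 + 16 = 31.
Best is S and P with total user value 31.

31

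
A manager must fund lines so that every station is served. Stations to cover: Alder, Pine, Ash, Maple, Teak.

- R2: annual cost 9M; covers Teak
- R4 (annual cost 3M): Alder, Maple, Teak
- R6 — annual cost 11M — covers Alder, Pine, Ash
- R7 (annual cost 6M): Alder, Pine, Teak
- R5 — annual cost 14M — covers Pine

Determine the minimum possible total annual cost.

14

Choose R4 and R6: together they cover Alder, Pine, Ash, Maple, Teak — every station.
Total annual cost: 3 + 11 = 14.
No cover costs less than 14.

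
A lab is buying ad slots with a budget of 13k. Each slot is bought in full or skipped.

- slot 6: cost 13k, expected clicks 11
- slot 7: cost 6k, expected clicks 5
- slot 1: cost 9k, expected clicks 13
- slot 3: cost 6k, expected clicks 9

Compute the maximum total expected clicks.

14

Allowing fractional choices, the relaxed optimum would be about 19.1, but ad slots are indivisible.
slot 7 + slot 3: cost 6 + 6 = 12 ≤ 13, expected clicks 5 + 9 = 14.
slot 1: cost 9 ≤ 13, expected clicks 13.
slot 6: cost 13 ≤ 13, expected clicks 11.
Best is slot 7 and slot 3 with total expected clicks 14.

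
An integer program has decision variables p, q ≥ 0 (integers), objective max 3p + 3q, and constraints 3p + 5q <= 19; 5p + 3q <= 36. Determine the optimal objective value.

18

(p,q)=(6,0): 3·6+5·0=18≤19, 5·6+3·0=30≤36, objective 18.
(p,q)=(5,0): 3·5+5·0=15≤19, 5·5+3·0=25≤36, objective 15.
Maximum is 18 at (p,q)=(6,0).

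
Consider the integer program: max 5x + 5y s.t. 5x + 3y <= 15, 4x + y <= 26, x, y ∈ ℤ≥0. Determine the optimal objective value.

25

(x,y)=(0,5): 5·0+3·5=15≤15, 4·0+1·5=5≤26, objective 25.
(x,y)=(0,4): 5·0+3·4=12≤15, 4·0+1·4=4≤26, objective 20.
No feasible integer point exceeds 25.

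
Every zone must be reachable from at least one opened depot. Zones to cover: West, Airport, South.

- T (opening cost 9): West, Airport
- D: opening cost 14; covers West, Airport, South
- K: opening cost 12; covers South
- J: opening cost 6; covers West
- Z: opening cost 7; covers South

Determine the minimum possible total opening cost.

14

The greedy cost-per-new-zone heuristic would pick T and Z for 16, but a cheaper cover exists.
D alone covers West, Airport, South — every zone.
Total opening cost: 14.
No cover costs less than 14.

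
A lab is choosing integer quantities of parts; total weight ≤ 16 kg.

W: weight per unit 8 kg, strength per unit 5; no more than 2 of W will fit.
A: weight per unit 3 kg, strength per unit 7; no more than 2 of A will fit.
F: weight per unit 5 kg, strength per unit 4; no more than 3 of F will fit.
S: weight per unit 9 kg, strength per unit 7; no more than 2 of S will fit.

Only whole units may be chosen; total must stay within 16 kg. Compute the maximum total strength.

A has the best ratio (7/3); taking only A gives at most 2×7 = 14 (stopped by the supply cap of 2).
Mixing does better — 2×A and 2×F: weight 16 ≤ 16, strength 2·7 + 2·4 = 22.

22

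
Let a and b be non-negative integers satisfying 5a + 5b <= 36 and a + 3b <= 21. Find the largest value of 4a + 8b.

56

Relaxing integrality, the LP optimum is 56.40 at (a,b) = (0.3, 6.9), which is not an integer point.
(a,b)=(0,7): 5·0+5·7=35≤36, 1·0+3·7=21≤21, objective 56.
(a,b)=(1,6): 5·1+5·6=35≤36, 1·1+3·6=19≤21, objective 52.
(a,b)=(0,6): 5·0+5·6=30≤36, 1·0+3·6=18≤21, objective 48.
(a,b)=(1,5): 5·1+5·5=30≤36, 1·1+3·5=16≤21, objective 44.
The best lattice point is (0,7), giving 56.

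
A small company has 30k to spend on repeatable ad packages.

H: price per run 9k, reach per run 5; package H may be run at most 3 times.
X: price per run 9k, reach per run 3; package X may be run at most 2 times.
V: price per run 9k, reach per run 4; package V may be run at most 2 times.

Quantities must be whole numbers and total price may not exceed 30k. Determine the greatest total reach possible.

15

H has the best ratio (5/9); taking only H gives at most 3×5 = 15 (stopped by the price limit).
Optimal: 3×H: price 27 ≤ 30, reach 3·5 = 15.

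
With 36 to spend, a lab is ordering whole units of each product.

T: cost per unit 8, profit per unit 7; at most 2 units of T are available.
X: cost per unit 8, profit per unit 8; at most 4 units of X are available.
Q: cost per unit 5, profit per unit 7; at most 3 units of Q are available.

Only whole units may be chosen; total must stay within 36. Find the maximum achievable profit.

38

This is a bounded integer knapsack.
Q has the best ratio (7/5); taking only Q gives at most 3×7 = 21 (stopped by the supply cap of 3).
Mixing does better — 3×X and 2×Q: cost 34 ≤ 36, profit 3·8 + 2·7 = 38.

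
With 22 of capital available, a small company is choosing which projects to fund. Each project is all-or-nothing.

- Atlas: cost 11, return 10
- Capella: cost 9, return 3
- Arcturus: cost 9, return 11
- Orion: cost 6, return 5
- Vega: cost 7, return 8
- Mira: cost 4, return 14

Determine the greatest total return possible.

This is an integer program with binary decision variables.
Atlas + Vega + Mira: cost 11 + 7 + 4 = 22 ≤ 22, return 10 + 8 + 14 = 32.
Arcturus + Vega + Mira: cost 9 + 7 + 4 = 20 ≤ 22, return 11 + 8 + 14 = 33.
Best is Arcturus, Vega, and Mira with total return 33.

33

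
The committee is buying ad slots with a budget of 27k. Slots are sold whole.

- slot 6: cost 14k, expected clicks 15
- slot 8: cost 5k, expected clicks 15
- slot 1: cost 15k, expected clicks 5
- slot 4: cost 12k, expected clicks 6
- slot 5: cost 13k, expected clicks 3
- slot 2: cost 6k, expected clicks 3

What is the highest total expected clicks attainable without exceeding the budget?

33

This is an integer program with binary decision variables.
Allowing fractional choices, the relaxed optimum would be about 34.0, but ad slots are indivisible.
slot 8 + slot 4 + slot 2: cost 5 + 12 + 6 = 23 ≤ 27, expected clicks 15 + 6 + 3 = 24.
slot 6 + slot 8: cost 14 + 5 = 19 ≤ 27, expected clicks 15 + 15 = 30.
slot 6 + slot 8 + slot 2: cost 14 + 5 + 6 = 25 ≤ 27, expected clicks 15 + 15 + 3 = 33.
Best is slot 6, slot 8, and slot 2 with total expected clicks 33.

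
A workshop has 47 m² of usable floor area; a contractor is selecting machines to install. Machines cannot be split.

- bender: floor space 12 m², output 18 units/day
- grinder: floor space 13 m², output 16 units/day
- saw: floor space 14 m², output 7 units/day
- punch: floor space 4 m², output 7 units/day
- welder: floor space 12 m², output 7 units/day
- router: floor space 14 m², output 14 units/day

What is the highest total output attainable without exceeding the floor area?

55

Allowing fractional choices, the relaxed optimum would be about 57.3, but machines are indivisible.
bender + grinder + punch + router: floor space 12 + 13 + 4 + 14 = 43 ≤ 47, output 18 + 16 + 7 + 14 = 55.
bender + grinder + router: floor space 12 + 13 + 14 = 39 ≤ 47, output 18 + 16 + 14 = 48.
Best is bender, grinder, punch, and router with total output 55.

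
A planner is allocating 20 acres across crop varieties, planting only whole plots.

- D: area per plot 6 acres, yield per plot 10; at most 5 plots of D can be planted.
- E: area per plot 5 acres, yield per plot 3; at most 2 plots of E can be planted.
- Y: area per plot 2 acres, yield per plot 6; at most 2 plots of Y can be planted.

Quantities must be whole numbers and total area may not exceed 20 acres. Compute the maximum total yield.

36

Y has the best ratio (6/2); taking only Y gives at most 2×6 = 12 (stopped by the supply cap of 2).
Mixing does better — 3×D and 1×Y: area 20 ≤ 20, yield 3·10 + 1·6 = 36.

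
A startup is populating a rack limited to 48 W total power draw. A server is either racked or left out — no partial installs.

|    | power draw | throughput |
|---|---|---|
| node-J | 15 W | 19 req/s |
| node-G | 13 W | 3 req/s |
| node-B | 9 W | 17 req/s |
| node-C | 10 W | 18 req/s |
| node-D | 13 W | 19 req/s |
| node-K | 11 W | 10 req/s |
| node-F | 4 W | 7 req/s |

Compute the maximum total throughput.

This is a 0-1 knapsack instance.
node-B + node-C + node-D + node-K + node-F: power draw 9 + 10 + 13 + 11 + 4 = 47 ≤ 48, throughput 17 + 18 + 19 + 10 + 7 = 71.
node-J + node-B + node-D + node-K: power draw 15 + 9 + 13 + 11 = 48 ≤ 48, throughput 19 + 17 + 19 + 10 = 65.
node-J + node-B + node-C + node-D: power draw 15 + 9 + 10 + 13 = 47 ≤ 48, throughput 19 + 17 + 18 + 19 = 73.
Best is node-J, node-B, node-C, and node-D with total throughput 73.

73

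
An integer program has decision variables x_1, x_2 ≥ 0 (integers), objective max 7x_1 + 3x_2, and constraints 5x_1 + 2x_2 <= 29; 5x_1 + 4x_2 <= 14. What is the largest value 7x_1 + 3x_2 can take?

(x_1,x_2)=(2,1): 5·2+2·1=12≤29, 5·2+4·1=14≤14, objective 17.
(x_1,x_2)=(2,0): 5·2+2·0=10≤29, 5·2+4·0=10≤14, objective 14.
(x_1,x_2)=(1,2): 5·1+2·2=9≤29, 5·1+4·2=13≤14, objective 13.
The best lattice point is (2,1), giving 17.

17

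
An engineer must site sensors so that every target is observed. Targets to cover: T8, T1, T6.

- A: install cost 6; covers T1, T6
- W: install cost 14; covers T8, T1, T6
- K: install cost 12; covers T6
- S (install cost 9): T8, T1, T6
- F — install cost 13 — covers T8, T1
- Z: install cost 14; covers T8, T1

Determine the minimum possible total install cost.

The greedy cost-per-new-target heuristic would pick A and S for 15, but a cheaper cover exists.
S alone covers T8, T1, T6 — every target.
Total install cost: 9.
No cover costs less than 9.

9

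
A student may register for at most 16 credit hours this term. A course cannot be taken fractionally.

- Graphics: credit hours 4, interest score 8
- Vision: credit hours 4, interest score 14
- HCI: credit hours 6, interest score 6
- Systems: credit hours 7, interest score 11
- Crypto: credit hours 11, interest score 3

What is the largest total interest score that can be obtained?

33

Take Graphics, Vision, and Systems: credit hours 4 + 4 + 7 = 15 ≤ 16, interest score 8 + 14 + 11 = 33.
No other feasible combination does better.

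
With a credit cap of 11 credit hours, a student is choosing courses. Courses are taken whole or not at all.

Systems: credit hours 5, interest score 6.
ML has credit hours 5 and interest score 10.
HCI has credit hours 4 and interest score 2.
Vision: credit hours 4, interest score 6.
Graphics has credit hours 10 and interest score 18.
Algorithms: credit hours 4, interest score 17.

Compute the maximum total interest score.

Allowing fractional choices, the relaxed optimum would be about 30.6, but courses are indivisible.
Vision + Algorithms: credit hours 4 + 4 = 8 ≤ 11, interest score 6 + 17 = 23.
Systems + Algorithms: credit hours 5 + 4 = 9 ≤ 11, interest score 6 + 17 = 23.
ML + Algorithms: credit hours 5 + 4 = 9 ≤ 11, interest score 10 + 17 = 27.
Best is ML and Algorithms with total interest score 27.

27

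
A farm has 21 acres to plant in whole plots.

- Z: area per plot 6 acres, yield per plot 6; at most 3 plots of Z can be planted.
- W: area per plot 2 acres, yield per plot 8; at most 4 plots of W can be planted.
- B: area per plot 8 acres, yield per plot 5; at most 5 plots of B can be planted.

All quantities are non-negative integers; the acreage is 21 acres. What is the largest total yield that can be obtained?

44

W has the best ratio (8/2); taking only W gives at most 4×8 = 32 (stopped by the supply cap of 4).
Mixing does better — 2×Z and 4×W: area 20 ≤ 21, yield 2·6 + 4·8 = 44.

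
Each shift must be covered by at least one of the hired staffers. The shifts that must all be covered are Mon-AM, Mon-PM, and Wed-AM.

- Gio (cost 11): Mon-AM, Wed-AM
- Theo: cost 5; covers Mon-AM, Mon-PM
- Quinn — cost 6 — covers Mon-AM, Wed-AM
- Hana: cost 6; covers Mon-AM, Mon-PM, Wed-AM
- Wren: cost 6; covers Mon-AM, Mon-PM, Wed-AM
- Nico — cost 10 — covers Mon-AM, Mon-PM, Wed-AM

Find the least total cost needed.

6

Hana alone covers Mon-AM, Mon-PM, Wed-AM — every shift.
Total cost: 6.
No cover costs less than 6.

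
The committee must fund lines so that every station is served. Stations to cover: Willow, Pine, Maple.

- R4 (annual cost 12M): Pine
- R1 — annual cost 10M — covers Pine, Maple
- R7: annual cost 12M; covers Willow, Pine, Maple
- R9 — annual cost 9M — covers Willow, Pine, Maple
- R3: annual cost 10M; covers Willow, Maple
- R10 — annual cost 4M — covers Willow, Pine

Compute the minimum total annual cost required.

The greedy cost-per-new-station heuristic would pick R10 and R9 for 13, but a cheaper cover exists.
R9 alone covers Willow, Pine, Maple — every station.
Total annual cost: 9.
No cover costs less than 9.

9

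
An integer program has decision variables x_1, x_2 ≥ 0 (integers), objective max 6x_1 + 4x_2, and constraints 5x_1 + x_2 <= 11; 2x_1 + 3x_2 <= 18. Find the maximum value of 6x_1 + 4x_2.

26

(x_1,x_2)=(1,5): 5·1+1·5=10≤11, 2·1+3·5=17≤18, objective 26.
(x_1,x_2)=(0,6): 5·0+1·6=6≤11, 2·0+3·6=18≤18, objective 24.
(x_1,x_2)=(1,4): 5·1+1·4=9≤11, 2·1+3·4=14≤18, objective 22.
No feasible integer point exceeds 26.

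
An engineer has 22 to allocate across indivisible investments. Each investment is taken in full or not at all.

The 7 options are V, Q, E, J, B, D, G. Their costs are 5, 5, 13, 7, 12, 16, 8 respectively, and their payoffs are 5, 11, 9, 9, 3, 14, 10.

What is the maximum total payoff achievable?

30

Allowing fractional choices, the relaxed optimum would be about 32.0, but investments are indivisible.
Q + J + G: cost 5 + 7 + 8 = 20 ≤ 22, payoff 11 + 9 + 10 = 30.
V + Q + J: cost 5 + 5 + 7 = 17 ≤ 22, payoff 5 + 11 + 9 = 25.
V + Q + G: cost 5 + 5 + 8 = 18 ≤ 22, payoff 5 + 11 + 10 = 26.
Best is Q, J, and G with total payoff 30.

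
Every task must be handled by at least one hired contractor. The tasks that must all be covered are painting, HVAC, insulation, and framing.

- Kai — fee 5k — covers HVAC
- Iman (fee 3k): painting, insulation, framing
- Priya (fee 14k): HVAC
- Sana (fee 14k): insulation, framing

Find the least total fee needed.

Choose Kai and Iman: together they cover painting, HVAC, insulation, framing — every task.
Total fee: 5 + 3 = 8.
No cover costs less than 8.

8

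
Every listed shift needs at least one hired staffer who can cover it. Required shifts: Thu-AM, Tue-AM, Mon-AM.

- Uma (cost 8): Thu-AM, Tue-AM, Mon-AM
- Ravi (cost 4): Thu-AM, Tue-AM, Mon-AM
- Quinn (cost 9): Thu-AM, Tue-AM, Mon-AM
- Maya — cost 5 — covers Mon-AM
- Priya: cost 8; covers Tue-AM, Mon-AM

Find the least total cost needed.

4

Ravi alone covers Thu-AM, Tue-AM, Mon-AM — every shift.
Total cost: 4.
No cover costs less than 4.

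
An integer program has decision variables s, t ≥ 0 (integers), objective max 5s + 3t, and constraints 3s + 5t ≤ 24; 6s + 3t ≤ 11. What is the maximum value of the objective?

9

The continuous relaxation peaks at (0, 3.67) with value 11.00; rounding to a feasible lattice point costs some objective.
(s,t)=(0,3): 3·0+5·3=15≤24, 6·0+3·3=9≤11, objective 9.
(s,t)=(0,2): 3·0+5·2=10≤24, 6·0+3·2=6≤11, objective 6.
The best lattice point is (0,3), giving 9.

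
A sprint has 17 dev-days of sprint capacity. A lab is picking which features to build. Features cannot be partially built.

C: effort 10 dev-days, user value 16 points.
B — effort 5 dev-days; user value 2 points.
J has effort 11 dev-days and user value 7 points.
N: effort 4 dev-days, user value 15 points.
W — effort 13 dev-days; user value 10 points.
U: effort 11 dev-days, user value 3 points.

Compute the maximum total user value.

This is an integer program with binary decision variables.
Take C and N: effort 10 + 4 = 14 ≤ 17, user value 16 + 15 = 31.
No other feasible combination does better.

31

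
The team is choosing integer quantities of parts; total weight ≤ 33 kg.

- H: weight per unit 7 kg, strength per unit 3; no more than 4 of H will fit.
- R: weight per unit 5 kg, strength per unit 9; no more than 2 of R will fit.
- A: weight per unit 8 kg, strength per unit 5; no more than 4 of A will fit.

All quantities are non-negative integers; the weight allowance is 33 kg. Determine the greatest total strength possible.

31

R has the best ratio (9/5); taking only R gives at most 2×9 = 18 (stopped by the supply cap of 2).
Mixing does better — 1×H, 2×R, and 2×A: weight 33 ≤ 33, strength 1·3 + 2·9 + 2·5 = 31.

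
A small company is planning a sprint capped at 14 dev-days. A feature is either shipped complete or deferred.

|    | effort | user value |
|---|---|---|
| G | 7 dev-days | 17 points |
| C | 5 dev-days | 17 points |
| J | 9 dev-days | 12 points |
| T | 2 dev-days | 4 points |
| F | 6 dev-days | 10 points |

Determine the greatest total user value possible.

38

G + C + T: effort 7 + 5 + 2 = 14 ≤ 14, user value 17 + 17 + 4 = 38.
C + T + F: effort 5 + 2 + 6 = 13 ≤ 14, user value 17 + 4 + 10 = 31.
G + C: effort 7 + 5 = 12 ≤ 14, user value 17 + 17 = 34.
Best is G, C, and T with total user value 38.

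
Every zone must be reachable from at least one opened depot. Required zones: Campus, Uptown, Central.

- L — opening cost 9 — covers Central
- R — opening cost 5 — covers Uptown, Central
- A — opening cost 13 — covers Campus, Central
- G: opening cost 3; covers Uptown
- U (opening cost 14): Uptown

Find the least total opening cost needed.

This is a weighted set-cover instance.
The greedy cost-per-new-zone heuristic would pick R and A for 18, but a cheaper cover exists.
Choose A and G: together they cover Campus, Uptown, Central — every zone.
Total opening cost: 13 + 3 = 16.
No cover costs less than 16.

16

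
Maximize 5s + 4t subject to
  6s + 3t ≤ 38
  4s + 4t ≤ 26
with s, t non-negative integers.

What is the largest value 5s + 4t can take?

30

Relaxing integrality, the LP optimum is 32.17 at (s,t) = (6.17, 0.333), which is not an integer point.
(s,t)=(6,0): 6·6+3·0=36≤38, 4·6+4·0=24≤26, objective 30.
(s,t)=(5,1): 6·5+3·1=33≤38, 4·5+4·1=24≤26, objective 29.
(s,t)=(5,0): 6·5+3·0=30≤38, 4·5+4·0=20≤26, objective 25.
No feasible integer point exceeds 30.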